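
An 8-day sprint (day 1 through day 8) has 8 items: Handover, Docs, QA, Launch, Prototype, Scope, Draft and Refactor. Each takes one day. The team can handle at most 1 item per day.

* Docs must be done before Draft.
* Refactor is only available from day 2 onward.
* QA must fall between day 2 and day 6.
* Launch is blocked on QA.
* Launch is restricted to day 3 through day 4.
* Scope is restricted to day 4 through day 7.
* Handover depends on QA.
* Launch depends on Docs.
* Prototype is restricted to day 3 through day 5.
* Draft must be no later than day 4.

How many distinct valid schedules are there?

Splitting on Handover: it can be day 6 (3), day 7 (3), day 8 (6). Listing each branch's schedules as (Docs, QA, Launch, Prototype, Scope, Draft, Refactor) by day number:
Handover=day 6: (1,2,3,5,7,4,8) (1,2,4,5,7,3,8) (1,3,4,5,7,2,8) — 3.
Handover=day 7: (1,2,3,5,6,4,8) (1,2,4,5,6,3,8) (1,3,4,5,6,2,8) — 3.
Handover=day 8: (1,2,3,5,6,4,7) (1,2,3,5,7,4,6) (1,2,4,5,6,3,7) (1,2,4,5,7,3,6) (1,3,4,5,6,2,7) (1,3,4,5,7,2,6) — 6.
Summing: 3 + 3 + 6 = 12.

12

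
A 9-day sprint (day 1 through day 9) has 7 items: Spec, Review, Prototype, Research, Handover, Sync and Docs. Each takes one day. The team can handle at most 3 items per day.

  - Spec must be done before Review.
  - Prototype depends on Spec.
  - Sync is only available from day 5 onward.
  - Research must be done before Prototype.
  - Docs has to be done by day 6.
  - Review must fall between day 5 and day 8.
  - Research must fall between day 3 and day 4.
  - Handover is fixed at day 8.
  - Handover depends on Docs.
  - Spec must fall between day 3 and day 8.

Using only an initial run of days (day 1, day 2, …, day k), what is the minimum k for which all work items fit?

8

The precedence chain requires at least 2 distinct days.
With at most 3 per day and 7 work items, at least 3 days are needed.
Handover can't be placed before day 8, so the schedule must run through at least day 8.
8 works (last occupied day: day 8): for example Spec in day 3; Handover in day 8; Prototype in day 4; Sync in day 5; Review in day 5; Docs in day 1; Research in day 3.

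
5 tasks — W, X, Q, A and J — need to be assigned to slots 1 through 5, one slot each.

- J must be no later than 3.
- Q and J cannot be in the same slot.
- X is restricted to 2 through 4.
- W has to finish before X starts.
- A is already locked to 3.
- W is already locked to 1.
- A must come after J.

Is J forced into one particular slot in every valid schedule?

J can be 1 (e.g. J=1; W=1; A=3; Q=2; X=2) or 2 (e.g. X in 2; J in 2; A in 3; W in 1; Q in 1).

No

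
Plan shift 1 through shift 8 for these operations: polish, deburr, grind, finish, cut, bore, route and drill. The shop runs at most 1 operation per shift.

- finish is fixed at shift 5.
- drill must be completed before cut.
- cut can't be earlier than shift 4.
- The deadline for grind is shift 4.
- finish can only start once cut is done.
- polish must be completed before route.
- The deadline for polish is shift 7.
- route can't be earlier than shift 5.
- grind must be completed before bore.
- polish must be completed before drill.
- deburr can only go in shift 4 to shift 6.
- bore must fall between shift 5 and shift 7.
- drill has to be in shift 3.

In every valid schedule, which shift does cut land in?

shift 4

drill is fixed at shift 3 and must come before cut, so cut is at least shift 4.
finish is fixed at shift 5 and must come after cut, so cut is at most shift 4.
So cut must be shift 4.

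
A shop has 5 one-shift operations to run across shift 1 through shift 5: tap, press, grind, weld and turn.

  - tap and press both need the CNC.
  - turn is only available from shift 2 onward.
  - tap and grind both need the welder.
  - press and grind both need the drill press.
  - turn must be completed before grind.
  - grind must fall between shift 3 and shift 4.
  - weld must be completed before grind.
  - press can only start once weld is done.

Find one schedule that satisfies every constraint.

tap in shift 1; grind in shift 3; turn in shift 2; weld in shift 1; press in shift 2

Checking: weld(shift 1) before press(shift 2); turn(shift 2) before grind(shift 3); weld(shift 1) before grind(shift 3); press(shift 2) != grind(shift 3); tap(shift 1) != grind(shift 3); tap(shift 1) != press(shift 2); grind=shift 3 in [shift 3,shift 4]; turn=shift 2 in [shift 2,shift 5].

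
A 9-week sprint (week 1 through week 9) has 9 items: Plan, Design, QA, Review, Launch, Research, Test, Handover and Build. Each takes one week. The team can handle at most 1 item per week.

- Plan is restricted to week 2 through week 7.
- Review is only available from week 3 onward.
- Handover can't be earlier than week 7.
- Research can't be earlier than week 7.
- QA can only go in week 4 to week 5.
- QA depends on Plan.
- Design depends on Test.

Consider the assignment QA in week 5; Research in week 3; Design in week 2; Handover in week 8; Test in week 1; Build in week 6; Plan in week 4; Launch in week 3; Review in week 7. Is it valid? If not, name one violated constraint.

QA depends on Plan — holds.
Research can't be earlier than week 7 — violated.
The team can handle at most 1 item per week — violated.
Review is only available from week 3 onward — holds.
Handover can't be earlier than week 7 — holds.
Design depends on Test — holds.
QA can only go in week 4 to week 5 — holds.
Plan is restricted to week 2 through week 7 — holds.

Invalid. Research can't be earlier than week 7.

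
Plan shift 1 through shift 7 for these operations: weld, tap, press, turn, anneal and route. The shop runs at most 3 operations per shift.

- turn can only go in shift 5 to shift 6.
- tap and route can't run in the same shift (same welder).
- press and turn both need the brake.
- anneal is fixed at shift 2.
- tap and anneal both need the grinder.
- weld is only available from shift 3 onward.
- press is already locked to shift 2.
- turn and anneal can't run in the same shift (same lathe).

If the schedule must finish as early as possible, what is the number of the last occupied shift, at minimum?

With at most 3 per shift and 6 operations, at least 2 shifts are needed.
turn can't be placed before shift 5, so the schedule must run through at least shift 5.
5 works (last occupied shift: shift 5): for example tap -> shift 1, route -> shift 2, turn -> shift 5, weld -> shift 3, press -> shift 2, anneal -> shift 2.

shift 5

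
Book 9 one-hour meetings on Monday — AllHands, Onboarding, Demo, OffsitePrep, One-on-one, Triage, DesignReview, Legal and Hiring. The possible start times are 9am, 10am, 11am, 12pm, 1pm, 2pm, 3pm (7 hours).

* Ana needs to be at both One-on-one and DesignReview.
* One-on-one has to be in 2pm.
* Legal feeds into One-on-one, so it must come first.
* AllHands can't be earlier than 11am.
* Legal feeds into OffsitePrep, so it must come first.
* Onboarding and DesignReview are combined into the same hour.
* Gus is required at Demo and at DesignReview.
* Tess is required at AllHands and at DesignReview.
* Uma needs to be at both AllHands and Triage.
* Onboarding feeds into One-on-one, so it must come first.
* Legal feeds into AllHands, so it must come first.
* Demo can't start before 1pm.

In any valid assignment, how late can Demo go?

Demo is available from 1pm.
Demo at 3pm is achievable: DesignReview in 9am, Hiring in 9am, Onboarding in 9am, Triage in 9am, Legal in 9am, One-on-one in 2pm, Demo in 3pm, AllHands in 11am, OffsitePrep in 10am.

3pm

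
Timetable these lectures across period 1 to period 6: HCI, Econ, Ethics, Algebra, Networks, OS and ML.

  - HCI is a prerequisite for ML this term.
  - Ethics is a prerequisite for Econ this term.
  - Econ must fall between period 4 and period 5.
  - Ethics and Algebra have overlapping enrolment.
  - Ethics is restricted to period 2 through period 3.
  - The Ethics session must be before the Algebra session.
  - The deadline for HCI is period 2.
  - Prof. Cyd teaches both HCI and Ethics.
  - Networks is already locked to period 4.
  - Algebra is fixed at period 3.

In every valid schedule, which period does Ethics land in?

Ethics's window is period 2–period 3.
Algebra is fixed at period 3, and Ethics can't share a period with Algebra.
So Ethics must be period 2.

period 2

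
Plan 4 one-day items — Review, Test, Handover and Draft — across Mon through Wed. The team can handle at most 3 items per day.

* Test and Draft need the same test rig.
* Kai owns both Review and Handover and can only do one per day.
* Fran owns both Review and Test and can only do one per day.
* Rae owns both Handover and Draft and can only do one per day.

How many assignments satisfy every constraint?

18

Splitting on Review: it can be Mon (6), Tue (6), Wed (6). Listing each branch's schedules as (Test, Handover, Draft):
Review=Mon: (Tue,Tue,Mon) (Tue,Tue,Wed) (Tue,Wed,Mon) (Wed,Tue,Mon) (Wed,Wed,Mon) (Wed,Wed,Tue) — 6.
Review=Tue: (Mon,Mon,Tue) (Mon,Mon,Wed) (Mon,Wed,Tue) (Wed,Mon,Tue) (Wed,Wed,Mon) (Wed,Wed,Tue) — 6.
Review=Wed: (Mon,Mon,Tue) (Mon,Mon,Wed) (Mon,Tue,Wed) (Tue,Mon,Wed) (Tue,Tue,Mon) (Tue,Tue,Wed) — 6.
Summing: 6 + 6 + 6 = 18.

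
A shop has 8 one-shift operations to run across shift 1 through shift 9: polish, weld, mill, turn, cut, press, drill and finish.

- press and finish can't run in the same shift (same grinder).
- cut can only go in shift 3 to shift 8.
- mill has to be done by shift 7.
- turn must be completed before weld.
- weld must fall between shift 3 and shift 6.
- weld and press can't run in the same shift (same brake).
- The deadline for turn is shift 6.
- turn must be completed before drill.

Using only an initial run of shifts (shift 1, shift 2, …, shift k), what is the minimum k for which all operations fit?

3

The precedence chain requires at least 2 distinct shifts.
weld can't be placed before shift 3, so the schedule must run through at least shift 3.
3 works (last occupied shift: shift 3): for example mill=shift 1; cut=shift 3; press=shift 1; weld=shift 3; finish=shift 2; drill=shift 2; polish=shift 1; turn=shift 1.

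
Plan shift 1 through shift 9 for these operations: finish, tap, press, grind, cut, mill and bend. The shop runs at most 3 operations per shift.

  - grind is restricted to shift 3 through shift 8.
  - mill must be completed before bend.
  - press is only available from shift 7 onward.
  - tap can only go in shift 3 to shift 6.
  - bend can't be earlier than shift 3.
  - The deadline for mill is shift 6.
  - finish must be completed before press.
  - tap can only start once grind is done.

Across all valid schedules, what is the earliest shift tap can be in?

shift 4

Tap is available from shift 3; precedence pushes tap to at least shift 4; tap's own window allows nothing later than shift 6.
tap at shift 4 is achievable: cut=shift 1, grind=shift 3, finish=shift 1, mill=shift 1, tap=shift 4, press=shift 7, bend=shift 3.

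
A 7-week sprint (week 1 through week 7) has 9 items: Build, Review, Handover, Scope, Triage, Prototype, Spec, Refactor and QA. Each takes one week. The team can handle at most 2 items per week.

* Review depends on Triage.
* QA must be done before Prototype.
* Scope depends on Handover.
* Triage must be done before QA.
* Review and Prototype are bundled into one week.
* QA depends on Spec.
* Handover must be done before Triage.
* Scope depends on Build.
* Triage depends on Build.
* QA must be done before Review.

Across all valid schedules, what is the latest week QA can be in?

Precedence pushes QA to at least week 3; downstream work caps QA at week 6.
QA at week 6 is achievable: Spec in week 3, Triage in week 2, Handover in week 1, Refactor in week 3, Scope in week 2, QA in week 6, Build in week 1, Prototype in week 7, Review in week 7.

week 6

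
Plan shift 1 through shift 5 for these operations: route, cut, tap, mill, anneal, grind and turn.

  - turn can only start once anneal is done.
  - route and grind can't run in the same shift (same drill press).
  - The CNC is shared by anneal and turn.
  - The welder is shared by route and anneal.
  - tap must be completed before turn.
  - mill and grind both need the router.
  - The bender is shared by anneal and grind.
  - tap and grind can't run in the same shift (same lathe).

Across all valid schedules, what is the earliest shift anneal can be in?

Downstream work caps anneal at shift 4.
anneal at shift 1 is achievable: route in shift 2, turn in shift 2, tap in shift 1, anneal in shift 1, grind in shift 3, mill in shift 1, cut in shift 1.

shift 1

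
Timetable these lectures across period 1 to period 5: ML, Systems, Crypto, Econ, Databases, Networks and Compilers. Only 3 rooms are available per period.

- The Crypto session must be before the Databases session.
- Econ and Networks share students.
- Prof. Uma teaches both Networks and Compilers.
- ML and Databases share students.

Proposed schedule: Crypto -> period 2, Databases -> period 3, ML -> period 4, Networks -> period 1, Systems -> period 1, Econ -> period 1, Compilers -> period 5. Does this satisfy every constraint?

Invalid. Econ and Networks share students.

Only 3 rooms are available per period — holds.
Prof. Uma teaches both Networks and Compilers — holds.
Econ and Networks share students — violated.
ML and Databases share students — holds.
The Crypto session must be before the Databases session — holds.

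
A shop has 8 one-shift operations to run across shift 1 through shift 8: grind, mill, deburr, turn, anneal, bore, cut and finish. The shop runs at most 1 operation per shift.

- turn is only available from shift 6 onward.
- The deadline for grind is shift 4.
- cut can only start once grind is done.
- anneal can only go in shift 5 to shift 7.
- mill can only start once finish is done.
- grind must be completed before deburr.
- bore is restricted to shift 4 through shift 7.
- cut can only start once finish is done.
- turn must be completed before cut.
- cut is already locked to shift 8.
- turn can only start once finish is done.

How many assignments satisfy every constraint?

48

Splitting on grind: it can be shift 1 (24), shift 2 (16), shift 3 (8). Listing each branch's schedules as (mill, deburr, turn, anneal, bore, cut, finish) by shift number:
grind=shift 1: (3,4,6,5,7,8,2) (3,4,6,7,5,8,2) (3,4,7,5,6,8,2) (3,4,7,6,5,8,2) (3,5,6,7,4,8,2) (3,5,7,6,4,8,2) (3,6,7,5,4,8,2) (3,7,6,5,4,8,2) (4,2,6,5,7,8,3) (4,2,6,7,5,8,3) (4,2,7,5,6,8,3) (4,2,7,6,5,8,3) (4,3,6,5,7,8,2) (4,3,6,7,5,8,2) (4,3,7,5,6,8,2) (4,3,7,6,5,8,2) (5,2,6,7,4,8,3) (5,2,7,6,4,8,3) (5,3,6,7,4,8,2) (5,3,7,6,4,8,2) (6,2,7,5,4,8,3) (6,3,7,5,4,8,2) (7,2,6,5,4,8,3) (7,3,6,5,4,8,2) — 24.
grind=shift 2: (3,4,6,5,7,8,1) (3,4,6,7,5,8,1) (3,4,7,5,6,8,1) (3,4,7,6,5,8,1) (3,5,6,7,4,8,1) (3,5,7,6,4,8,1) (3,6,7,5,4,8,1) (3,7,6,5,4,8,1) (4,3,6,5,7,8,1) (4,3,6,7,5,8,1) (4,3,7,5,6,8,1) (4,3,7,6,5,8,1) (5,3,6,7,4,8,1) (5,3,7,6,4,8,1) (6,3,7,5,4,8,1) (7,3,6,5,4,8,1) — 16.
grind=shift 3: (2,4,6,5,7,8,1) (2,4,6,7,5,8,1) (2,4,7,5,6,8,1) (2,4,7,6,5,8,1) (2,5,6,7,4,8,1) (2,5,7,6,4,8,1) (2,6,7,5,4,8,1) (2,7,6,5,4,8,1) — 8.
Summing: 24 + 16 + 8 = 48.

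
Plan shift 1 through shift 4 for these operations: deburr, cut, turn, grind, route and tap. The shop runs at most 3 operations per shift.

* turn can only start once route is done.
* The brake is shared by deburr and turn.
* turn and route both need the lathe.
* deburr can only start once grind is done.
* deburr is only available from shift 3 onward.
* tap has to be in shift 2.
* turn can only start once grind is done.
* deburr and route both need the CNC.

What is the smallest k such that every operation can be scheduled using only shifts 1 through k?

3 shifts

The precedence chain requires at least 2 distinct shifts.
With at most 3 per shift and 6 operations, at least 2 shifts are needed.
deburr can't be placed before shift 3, so the schedule must run through at least shift 3.
3 works (last occupied shift: shift 3): for example cut in shift 1, tap in shift 2, grind in shift 1, deburr in shift 3, turn in shift 2, route in shift 1.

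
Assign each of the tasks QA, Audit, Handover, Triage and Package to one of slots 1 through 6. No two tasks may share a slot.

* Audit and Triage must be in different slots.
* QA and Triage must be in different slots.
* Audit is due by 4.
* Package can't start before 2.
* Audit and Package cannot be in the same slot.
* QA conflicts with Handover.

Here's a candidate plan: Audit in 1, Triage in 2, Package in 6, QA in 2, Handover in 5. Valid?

No. QA and Triage must be in different slots is not satisfied.

Audit is due by 4 — holds.
QA conflicts with Handover — holds.
Audit and Package cannot be in the same slot — holds.
No two tasks may share a slot — violated.
QA and Triage must be in different slots — violated.
Package can't start before 2 — holds.
Audit and Triage must be in different slots — holds.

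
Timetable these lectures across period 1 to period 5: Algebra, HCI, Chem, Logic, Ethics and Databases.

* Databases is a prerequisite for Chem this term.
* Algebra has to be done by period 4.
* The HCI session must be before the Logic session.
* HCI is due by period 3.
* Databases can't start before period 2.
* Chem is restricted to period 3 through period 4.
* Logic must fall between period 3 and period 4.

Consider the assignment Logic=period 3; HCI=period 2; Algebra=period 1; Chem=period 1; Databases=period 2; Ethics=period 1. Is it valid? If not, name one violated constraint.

No — it violates: Chem is restricted to period 3 through period 4

Databases can't start before period 2 — holds.
Logic must fall between period 3 and period 4 — holds.
Algebra has to be done by period 4 — holds.
HCI is due by period 3 — holds.
Databases is a prerequisite for Chem this term — violated.
Chem is restricted to period 3 through period 4 — violated.
The HCI session must be before the Logic session — holds.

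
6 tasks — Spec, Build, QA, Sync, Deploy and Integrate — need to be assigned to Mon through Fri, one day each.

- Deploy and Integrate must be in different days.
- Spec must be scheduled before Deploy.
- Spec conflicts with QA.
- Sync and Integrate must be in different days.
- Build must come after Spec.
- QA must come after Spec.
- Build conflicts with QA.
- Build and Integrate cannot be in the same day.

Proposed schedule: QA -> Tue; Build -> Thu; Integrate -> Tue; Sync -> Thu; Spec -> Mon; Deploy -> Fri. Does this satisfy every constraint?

Deploy and Integrate must be in different days — holds.
QA must come after Spec — holds.
Build conflicts with QA — holds.
Spec conflicts with QA — holds.
Build must come after Spec — holds.
Build and Integrate cannot be in the same day — holds.
Sync and Integrate must be in different days — holds.
Spec must be scheduled before Deploy — holds.

Yes, all constraints hold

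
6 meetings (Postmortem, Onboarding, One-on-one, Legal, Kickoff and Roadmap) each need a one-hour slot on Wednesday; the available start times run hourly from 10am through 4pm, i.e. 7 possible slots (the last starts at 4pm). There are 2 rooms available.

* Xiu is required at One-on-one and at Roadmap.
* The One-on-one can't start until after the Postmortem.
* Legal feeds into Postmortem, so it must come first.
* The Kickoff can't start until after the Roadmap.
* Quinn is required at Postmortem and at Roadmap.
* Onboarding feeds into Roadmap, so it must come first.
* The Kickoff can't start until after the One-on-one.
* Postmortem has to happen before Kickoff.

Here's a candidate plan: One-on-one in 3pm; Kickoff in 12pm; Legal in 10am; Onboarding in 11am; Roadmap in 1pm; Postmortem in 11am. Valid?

Quinn is required at Postmortem and at Roadmap — holds.
The Kickoff can't start until after the One-on-one — violated.
Legal feeds into Postmortem, so it must come first — holds.
Onboarding feeds into Roadmap, so it must come first — holds.
The One-on-one can't start until after the Postmortem — holds.
Xiu is required at One-on-one and at Roadmap — holds.
Postmortem has to happen before Kickoff — holds.
The Kickoff can't start until after the Roadmap — violated.
There are 2 rooms available — holds.

Invalid. The Kickoff can't start until after the One-on-one.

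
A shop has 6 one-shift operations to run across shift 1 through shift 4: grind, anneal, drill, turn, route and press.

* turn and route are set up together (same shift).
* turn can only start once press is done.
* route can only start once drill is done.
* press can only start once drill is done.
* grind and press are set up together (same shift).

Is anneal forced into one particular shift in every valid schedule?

anneal can be shift 1 (e.g. route -> shift 3, turn -> shift 3, drill -> shift 1, grind -> shift 2, press -> shift 2, anneal -> shift 1) or shift 2 (e.g. grind=shift 2, turn=shift 3, route=shift 3, anneal=shift 2, drill=shift 1, press=shift 2).

No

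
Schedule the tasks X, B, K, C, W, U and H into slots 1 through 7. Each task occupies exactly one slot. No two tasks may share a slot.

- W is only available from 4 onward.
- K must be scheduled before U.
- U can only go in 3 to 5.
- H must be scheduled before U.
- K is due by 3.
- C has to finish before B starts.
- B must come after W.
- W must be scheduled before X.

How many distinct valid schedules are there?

Splitting on X: it can be 5 (2), 6 (16), 7 (16). Listing each branch's schedules as (B, K, C, W, U, H):
X=5: (7,1,6,4,3,2) (7,2,6,4,3,1) — 2.
X=6: (7,1,2,4,5,3) (7,1,2,5,4,3) (7,1,3,4,5,2) (7,1,3,5,4,2) (7,1,4,5,3,2) (7,1,5,4,3,2) (7,2,1,4,5,3) (7,2,1,5,4,3) (7,2,3,4,5,1) (7,2,3,5,4,1) (7,2,4,5,3,1) (7,2,5,4,3,1) (7,3,1,4,5,2) (7,3,1,5,4,2) (7,3,2,4,5,1) (7,3,2,5,4,1) — 16.
X=7: (6,1,2,4,5,3) (6,1,2,5,4,3) (6,1,3,4,5,2) (6,1,3,5,4,2) (6,1,4,5,3,2) (6,1,5,4,3,2) (6,2,1,4,5,3) (6,2,1,5,4,3) (6,2,3,4,5,1) (6,2,3,5,4,1) (6,2,4,5,3,1) (6,2,5,4,3,1) (6,3,1,4,5,2) (6,3,1,5,4,2) (6,3,2,4,5,1) (6,3,2,5,4,1) — 16.
Summing: 2 + 16 + 16 = 34.

34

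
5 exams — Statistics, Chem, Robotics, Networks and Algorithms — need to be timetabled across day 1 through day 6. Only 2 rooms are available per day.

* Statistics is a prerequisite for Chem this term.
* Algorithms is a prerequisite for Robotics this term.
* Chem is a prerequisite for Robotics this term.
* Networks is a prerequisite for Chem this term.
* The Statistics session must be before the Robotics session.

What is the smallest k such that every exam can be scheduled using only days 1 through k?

3

The precedence chain requires at least 3 distinct days.
With at most 2 per day and 5 exams, at least 3 days are needed.
3 works (last occupied day: day 3): for example Chem in day 2; Robotics in day 3; Networks in day 1; Statistics in day 1; Algorithms in day 2.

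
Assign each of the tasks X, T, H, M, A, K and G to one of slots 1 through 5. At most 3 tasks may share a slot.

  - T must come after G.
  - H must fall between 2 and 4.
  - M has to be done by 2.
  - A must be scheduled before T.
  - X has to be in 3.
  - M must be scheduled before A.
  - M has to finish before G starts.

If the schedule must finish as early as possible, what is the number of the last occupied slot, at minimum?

slot 3

The precedence chain requires at least 3 distinct slots.
With at most 3 per slot and 7 tasks, at least 3 slots are needed.
3 works (last occupied slot: 3): for example H=2, T=3, G=2, A=2, K=1, M=1, X=3.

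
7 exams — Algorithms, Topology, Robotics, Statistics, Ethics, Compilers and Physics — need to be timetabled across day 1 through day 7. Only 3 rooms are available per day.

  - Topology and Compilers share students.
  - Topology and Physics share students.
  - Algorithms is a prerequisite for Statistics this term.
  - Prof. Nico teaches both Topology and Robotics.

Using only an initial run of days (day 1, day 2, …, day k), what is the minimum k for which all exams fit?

3

The precedence chain requires at least 2 distinct days.
With at most 3 per day and 7 exams, at least 3 days are needed.
3 works (last occupied day: day 3): for example Algorithms -> day 1; Ethics -> day 1; Physics -> day 3; Statistics -> day 2; Topology -> day 1; Compilers -> day 2; Robotics -> day 2.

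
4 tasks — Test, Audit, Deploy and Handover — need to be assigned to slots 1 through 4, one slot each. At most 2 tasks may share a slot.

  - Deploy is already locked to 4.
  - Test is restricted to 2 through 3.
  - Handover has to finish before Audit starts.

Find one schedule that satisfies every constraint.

Test=2, Audit=2, Deploy=4, Handover=1

Checking: Handover(1) before Audit(2); Deploy=4 in [4,4]; Test=2 in [2,3]; max 2 per slot (cap 2).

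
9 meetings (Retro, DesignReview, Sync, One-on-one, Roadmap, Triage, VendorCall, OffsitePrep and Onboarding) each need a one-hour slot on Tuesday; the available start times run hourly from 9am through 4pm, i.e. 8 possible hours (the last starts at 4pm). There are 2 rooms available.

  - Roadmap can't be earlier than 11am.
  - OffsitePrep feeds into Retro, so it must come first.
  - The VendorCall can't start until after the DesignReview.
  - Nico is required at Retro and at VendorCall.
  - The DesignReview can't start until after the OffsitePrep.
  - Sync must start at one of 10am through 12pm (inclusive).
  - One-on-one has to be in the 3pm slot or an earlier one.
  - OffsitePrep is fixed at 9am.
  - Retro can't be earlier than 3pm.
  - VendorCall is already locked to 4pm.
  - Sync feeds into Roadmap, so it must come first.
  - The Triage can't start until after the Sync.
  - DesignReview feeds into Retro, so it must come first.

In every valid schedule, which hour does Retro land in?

3pm

Retro's window is 3pm–4pm.
VendorCall is fixed at 4pm, and Retro can't share a hour with VendorCall.
So Retro must be 3pm.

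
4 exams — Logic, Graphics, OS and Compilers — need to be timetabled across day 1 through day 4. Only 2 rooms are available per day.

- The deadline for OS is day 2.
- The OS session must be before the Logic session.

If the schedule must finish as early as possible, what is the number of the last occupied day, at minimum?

day 2

The precedence chain requires at least 2 distinct days.
With at most 2 per day and 4 exams, at least 2 days are needed.
2 works (last occupied day: day 2): for example OS=day 1; Compilers=day 2; Logic=day 2; Graphics=day 1.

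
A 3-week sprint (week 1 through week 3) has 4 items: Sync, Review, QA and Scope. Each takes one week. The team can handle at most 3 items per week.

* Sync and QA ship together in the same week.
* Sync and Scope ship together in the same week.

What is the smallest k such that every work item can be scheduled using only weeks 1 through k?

With at most 3 per week and 4 work items, at least 2 weeks are needed.
2 works (last occupied week: week 2): for example QA in week 1; Sync in week 1; Scope in week 1; Review in week 2.

2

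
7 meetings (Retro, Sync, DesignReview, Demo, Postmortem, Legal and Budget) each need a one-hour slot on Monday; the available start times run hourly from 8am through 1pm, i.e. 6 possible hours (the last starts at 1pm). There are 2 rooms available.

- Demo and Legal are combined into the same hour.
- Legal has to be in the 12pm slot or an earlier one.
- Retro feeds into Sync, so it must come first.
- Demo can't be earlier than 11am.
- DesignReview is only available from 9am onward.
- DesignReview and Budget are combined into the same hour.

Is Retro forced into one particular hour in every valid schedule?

Retro can be 8am (e.g. Postmortem -> 8am, Budget -> 9am, Sync -> 10am, Demo -> 11am, Legal -> 11am, Retro -> 8am, DesignReview -> 9am) or 9am (e.g. Retro=9am; Postmortem=8am; Demo=11am; Sync=12pm; Budget=10am; DesignReview=10am; Legal=11am).

No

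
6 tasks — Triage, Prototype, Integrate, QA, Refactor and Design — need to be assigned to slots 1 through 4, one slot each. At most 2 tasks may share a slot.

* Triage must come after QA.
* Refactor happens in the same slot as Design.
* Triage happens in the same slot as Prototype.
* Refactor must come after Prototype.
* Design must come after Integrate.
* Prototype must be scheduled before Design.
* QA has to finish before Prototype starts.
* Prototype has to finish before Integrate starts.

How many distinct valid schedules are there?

1

Enumerating: Prototype -> 2; Design -> 4; Refactor -> 4; Triage -> 2; QA -> 1; Integrate -> 3.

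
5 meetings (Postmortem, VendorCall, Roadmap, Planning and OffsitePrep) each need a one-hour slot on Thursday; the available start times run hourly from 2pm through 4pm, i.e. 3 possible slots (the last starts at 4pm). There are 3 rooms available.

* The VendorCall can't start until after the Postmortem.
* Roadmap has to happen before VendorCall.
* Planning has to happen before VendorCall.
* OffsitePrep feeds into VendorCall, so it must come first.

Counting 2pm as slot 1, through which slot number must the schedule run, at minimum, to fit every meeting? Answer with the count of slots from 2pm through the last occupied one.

The precedence chain requires at least 2 distinct slots.
With at most 3 per slot and 5 meetings, at least 2 slots are needed.
Could 2 slots be enough, i.e. nothing placed later than 3pm? No: VendorCall must come after OffsitePrep (at 2pm or later) → {3pm}; OffsitePrep must come before VendorCall (at 3pm or earlier) → {2pm}; Planning must come before VendorCall (at 3pm or earlier) → {2pm}; Postmortem must come before VendorCall (at 3pm or earlier) → {2pm}; Roadmap must come before VendorCall (at 3pm or earlier) → {2pm}; that puts Postmortem, Roadmap, Planning and OffsitePrep all in 2pm — more than 3 per slot.
So 2 slots is not enough.
3 works (last occupied slot: 4pm): for example OffsitePrep=3pm; VendorCall=4pm; Planning=2pm; Postmortem=2pm; Roadmap=2pm.

3 slots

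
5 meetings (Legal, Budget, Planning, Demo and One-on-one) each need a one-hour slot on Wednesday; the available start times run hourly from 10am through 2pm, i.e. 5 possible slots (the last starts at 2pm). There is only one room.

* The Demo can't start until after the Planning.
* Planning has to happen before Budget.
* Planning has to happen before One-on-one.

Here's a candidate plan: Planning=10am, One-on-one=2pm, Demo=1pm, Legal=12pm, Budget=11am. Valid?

The Demo can't start until after the Planning — holds.
Planning has to happen before One-on-one — holds.
Planning has to happen before Budget — holds.
There is only one room — holds.

Yes, all constraints hold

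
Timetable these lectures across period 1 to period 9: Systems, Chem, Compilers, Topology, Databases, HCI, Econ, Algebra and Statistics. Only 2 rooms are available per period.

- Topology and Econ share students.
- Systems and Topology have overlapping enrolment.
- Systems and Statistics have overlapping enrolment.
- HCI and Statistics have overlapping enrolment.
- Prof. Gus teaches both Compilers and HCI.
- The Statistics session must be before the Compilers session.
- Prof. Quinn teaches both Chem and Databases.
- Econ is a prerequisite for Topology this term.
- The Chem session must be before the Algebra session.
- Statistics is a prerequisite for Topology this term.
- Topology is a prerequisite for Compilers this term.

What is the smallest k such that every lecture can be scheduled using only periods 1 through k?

5

The precedence chain requires at least 3 distinct periods.
With at most 2 per period and 9 lectures, at least 5 periods are needed.
5 works (last occupied period: period 5): for example Statistics -> period 1; Topology -> period 2; Databases -> period 4; Systems -> period 4; HCI -> period 5; Compilers -> period 3; Econ -> period 1; Algebra -> period 3; Chem -> period 2.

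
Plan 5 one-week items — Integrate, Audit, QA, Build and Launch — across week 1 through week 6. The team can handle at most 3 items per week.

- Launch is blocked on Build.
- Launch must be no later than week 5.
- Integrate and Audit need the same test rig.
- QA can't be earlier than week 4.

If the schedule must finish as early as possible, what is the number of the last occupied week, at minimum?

The precedence chain requires at least 2 distinct weeks.
With at most 3 per week and 5 work items, at least 2 weeks are needed.
QA can't be placed before week 4, so the schedule must run through at least week 4.
4 works (last occupied week: week 4): for example Build -> week 1; Launch -> week 2; QA -> week 4; Audit -> week 2; Integrate -> week 1.

4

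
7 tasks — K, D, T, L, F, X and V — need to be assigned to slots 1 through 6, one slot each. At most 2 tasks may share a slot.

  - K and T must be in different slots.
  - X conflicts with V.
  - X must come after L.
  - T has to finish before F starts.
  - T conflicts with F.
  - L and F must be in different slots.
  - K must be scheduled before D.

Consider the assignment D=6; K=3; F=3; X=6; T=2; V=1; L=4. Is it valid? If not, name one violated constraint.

K must be scheduled before D — holds.
K and T must be in different slots — holds.
T has to finish before F starts — holds.
At most 2 tasks may share a slot — holds.
L and F must be in different slots — holds.
X conflicts with V — holds.
T conflicts with F — holds.
X must come after L — holds.

Yes, all constraints hold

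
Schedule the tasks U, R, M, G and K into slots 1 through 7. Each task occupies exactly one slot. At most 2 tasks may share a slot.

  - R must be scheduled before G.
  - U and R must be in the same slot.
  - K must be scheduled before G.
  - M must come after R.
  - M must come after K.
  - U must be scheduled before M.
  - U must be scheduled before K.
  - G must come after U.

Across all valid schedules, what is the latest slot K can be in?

6

Precedence pushes K to at least 2; downstream work caps K at 6.
K at 6 is achievable: G in 7; M in 7; K in 6; R in 1; U in 1.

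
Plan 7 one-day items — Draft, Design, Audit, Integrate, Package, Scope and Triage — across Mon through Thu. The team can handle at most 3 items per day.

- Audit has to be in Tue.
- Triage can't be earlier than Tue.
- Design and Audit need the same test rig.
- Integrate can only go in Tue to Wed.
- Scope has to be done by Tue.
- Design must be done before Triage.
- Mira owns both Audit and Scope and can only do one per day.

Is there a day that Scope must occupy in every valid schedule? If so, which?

Mon

Scope's window is Mon–Tue.
Audit is fixed at Tue, and Scope can't share a day with Audit.
So Scope must be Mon.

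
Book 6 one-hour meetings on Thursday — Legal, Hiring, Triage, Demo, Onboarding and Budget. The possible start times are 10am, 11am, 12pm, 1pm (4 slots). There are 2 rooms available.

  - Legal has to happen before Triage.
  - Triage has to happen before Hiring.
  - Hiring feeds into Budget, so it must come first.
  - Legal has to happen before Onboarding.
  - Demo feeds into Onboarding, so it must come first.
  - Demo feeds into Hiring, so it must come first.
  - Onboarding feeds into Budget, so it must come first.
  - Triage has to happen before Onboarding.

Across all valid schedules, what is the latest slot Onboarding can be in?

Precedence pushes Onboarding to at least 12pm; downstream work caps Onboarding at 12pm.
Onboarding at 12pm is achievable: Legal in 10am; Hiring in 12pm; Triage in 11am; Demo in 10am; Onboarding in 12pm; Budget in 1pm.

12pm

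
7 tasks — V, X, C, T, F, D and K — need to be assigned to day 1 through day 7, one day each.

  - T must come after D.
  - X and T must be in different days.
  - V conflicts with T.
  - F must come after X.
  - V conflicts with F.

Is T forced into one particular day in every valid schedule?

No

T can be day 2 (e.g. D in day 1; V in day 1; C in day 1; T in day 2; K in day 1; F in day 2; X in day 1) or day 3 (e.g. K -> day 1; C -> day 1; D -> day 1; T -> day 3; F -> day 2; V -> day 1; X -> day 1).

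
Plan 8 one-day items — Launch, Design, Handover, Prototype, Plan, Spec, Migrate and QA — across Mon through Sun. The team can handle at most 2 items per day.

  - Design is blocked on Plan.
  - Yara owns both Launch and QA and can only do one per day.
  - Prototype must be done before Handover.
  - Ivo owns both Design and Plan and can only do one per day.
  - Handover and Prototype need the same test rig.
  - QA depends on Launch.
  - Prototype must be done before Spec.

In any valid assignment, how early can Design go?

Precedence pushes Design to at least Tue.
Design at Tue is achievable: Spec -> Wed, Handover -> Wed, Design -> Tue, QA -> Thu, Plan -> Mon, Launch -> Tue, Migrate -> Thu, Prototype -> Mon.

Tue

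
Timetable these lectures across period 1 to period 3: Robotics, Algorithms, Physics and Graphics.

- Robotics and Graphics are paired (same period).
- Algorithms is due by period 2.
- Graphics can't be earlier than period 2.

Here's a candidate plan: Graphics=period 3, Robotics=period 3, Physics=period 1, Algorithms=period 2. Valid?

Robotics and Graphics are paired (same period) — holds.
Algorithms is due by period 2 — holds.
Graphics can't be earlier than period 2 — holds.

Valid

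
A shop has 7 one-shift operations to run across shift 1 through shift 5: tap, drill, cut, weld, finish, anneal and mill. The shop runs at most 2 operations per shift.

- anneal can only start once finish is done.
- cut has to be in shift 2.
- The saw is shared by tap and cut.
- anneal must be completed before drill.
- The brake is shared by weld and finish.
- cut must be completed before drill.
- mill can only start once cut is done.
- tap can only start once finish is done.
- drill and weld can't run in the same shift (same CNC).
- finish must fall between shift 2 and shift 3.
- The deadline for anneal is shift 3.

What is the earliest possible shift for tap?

Precedence pushes tap to at least shift 3.
tap at shift 3 is achievable: cut -> shift 2; finish -> shift 2; mill -> shift 4; anneal -> shift 3; drill -> shift 4; weld -> shift 1; tap -> shift 3.

shift 3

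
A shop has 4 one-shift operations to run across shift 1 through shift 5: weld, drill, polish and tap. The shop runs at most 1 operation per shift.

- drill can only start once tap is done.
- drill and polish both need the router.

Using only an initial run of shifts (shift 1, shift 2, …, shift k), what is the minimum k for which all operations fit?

4

The precedence chain requires at least 2 distinct shifts.
With at most 1 per shift and 4 operations, at least 4 shifts are needed.
4 works (last occupied shift: shift 4): for example drill in shift 2; polish in shift 4; tap in shift 1; weld in shift 3.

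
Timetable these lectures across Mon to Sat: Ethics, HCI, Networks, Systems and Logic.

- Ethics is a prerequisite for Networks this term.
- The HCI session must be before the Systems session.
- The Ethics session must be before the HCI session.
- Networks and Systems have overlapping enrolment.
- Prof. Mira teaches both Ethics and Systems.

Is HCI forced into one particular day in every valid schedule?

No

HCI can be Tue (e.g. Systems=Wed; Networks=Tue; HCI=Tue; Logic=Mon; Ethics=Mon) or Wed (e.g. Networks=Tue; Logic=Mon; Systems=Thu; HCI=Wed; Ethics=Mon).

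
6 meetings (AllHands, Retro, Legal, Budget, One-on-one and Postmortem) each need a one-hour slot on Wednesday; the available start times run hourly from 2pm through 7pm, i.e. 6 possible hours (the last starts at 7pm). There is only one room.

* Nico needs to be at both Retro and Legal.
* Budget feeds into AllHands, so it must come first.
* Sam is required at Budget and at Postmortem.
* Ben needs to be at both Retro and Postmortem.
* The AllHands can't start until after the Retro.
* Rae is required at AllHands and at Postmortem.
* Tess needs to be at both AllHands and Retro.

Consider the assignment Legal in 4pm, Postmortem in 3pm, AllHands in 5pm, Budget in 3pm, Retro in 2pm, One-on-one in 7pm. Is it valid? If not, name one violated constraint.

No — it violates: Sam is required at Budget and at Postmortem

Tess needs to be at both AllHands and Retro — holds.
There is only one room — violated.
Ben needs to be at both Retro and Postmortem — holds.
Budget feeds into AllHands, so it must come first — holds.
Sam is required at Budget and at Postmortem — violated.
The AllHands can't start until after the Retro — holds.
Nico needs to be at both Retro and Legal — holds.
Rae is required at AllHands and at Postmortem — holds.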